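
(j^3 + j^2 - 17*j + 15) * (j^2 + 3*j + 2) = j^5 + 4*j^4 - 12*j^3 - 34*j^2 + 11*j + 30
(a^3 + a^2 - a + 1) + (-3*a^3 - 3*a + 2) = -2*a^3 + a^2 - 4*a + 3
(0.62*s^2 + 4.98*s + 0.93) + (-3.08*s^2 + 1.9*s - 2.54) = -2.46*s^2 + 6.88*s - 1.61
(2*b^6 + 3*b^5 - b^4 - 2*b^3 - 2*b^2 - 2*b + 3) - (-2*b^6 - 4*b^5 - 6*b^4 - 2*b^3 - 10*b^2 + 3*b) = 4*b^6 + 7*b^5 + 5*b^4 + 8*b^2 - 5*b + 3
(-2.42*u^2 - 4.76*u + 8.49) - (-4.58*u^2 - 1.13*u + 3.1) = 2.16*u^2 - 3.63*u + 5.39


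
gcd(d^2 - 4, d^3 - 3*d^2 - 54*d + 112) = d - 2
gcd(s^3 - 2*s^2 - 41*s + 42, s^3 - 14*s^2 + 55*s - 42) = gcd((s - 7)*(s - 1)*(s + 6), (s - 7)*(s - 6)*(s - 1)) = s^2 - 8*s + 7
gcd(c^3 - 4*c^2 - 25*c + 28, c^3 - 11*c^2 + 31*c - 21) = c^2 - 8*c + 7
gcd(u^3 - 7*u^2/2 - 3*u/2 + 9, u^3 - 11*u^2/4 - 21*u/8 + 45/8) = u^2 - 3*u/2 - 9/2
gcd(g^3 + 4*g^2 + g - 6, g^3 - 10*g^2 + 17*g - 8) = g - 1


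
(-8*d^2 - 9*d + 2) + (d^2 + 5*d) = -7*d^2 - 4*d + 2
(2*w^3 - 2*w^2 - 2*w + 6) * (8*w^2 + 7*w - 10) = 16*w^5 - 2*w^4 - 50*w^3 + 54*w^2 + 62*w - 60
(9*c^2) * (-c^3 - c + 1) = -9*c^5 - 9*c^3 + 9*c^2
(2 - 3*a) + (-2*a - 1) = 1 - 5*a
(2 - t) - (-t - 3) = 5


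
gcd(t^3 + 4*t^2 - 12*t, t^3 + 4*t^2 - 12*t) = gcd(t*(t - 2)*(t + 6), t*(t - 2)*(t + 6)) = t^3 + 4*t^2 - 12*t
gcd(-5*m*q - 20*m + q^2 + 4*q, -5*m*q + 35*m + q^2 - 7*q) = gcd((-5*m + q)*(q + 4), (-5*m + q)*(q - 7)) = -5*m + q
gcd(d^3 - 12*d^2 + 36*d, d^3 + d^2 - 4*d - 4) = 1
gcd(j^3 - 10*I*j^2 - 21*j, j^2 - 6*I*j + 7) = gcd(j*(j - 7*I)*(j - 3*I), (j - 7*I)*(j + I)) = j - 7*I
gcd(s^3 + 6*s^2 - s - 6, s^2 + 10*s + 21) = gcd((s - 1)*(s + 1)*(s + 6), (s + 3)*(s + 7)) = 1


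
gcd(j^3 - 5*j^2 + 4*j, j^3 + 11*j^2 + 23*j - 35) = j - 1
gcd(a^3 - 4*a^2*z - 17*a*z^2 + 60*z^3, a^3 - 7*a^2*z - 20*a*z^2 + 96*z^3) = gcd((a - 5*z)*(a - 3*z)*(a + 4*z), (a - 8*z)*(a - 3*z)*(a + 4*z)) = -a^2 - a*z + 12*z^2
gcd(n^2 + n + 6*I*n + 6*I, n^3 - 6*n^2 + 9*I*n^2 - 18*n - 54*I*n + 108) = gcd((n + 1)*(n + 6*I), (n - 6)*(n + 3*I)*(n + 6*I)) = n + 6*I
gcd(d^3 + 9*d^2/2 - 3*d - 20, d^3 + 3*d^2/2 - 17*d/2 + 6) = d + 4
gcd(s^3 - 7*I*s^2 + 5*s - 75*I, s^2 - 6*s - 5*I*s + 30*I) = s - 5*I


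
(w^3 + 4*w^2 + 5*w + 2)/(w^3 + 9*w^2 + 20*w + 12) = (w + 1)/(w + 6)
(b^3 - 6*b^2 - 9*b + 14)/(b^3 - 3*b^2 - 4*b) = (-b^3 + 6*b^2 + 9*b - 14)/(b*(-b^2 + 3*b + 4))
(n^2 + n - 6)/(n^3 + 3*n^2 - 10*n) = (n + 3)/(n*(n + 5))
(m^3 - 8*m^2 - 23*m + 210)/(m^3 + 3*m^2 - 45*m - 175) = (m - 6)/(m + 5)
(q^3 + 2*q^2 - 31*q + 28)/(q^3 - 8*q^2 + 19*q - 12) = (q + 7)/(q - 3)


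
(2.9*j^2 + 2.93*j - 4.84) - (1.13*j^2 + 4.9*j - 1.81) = 1.77*j^2 - 1.97*j - 3.03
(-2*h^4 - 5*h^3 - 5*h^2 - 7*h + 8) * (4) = -8*h^4 - 20*h^3 - 20*h^2 - 28*h + 32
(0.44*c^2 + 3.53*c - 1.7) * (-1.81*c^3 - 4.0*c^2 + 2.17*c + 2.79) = -0.7964*c^5 - 8.1493*c^4 - 10.0882*c^3 + 15.6877*c^2 + 6.1597*c - 4.743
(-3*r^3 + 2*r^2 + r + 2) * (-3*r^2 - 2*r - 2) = 9*r^5 - r^3 - 12*r^2 - 6*r - 4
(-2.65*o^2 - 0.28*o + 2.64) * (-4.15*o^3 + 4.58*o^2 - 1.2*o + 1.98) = 10.9975*o^5 - 10.975*o^4 - 9.0584*o^3 + 7.1802*o^2 - 3.7224*o + 5.2272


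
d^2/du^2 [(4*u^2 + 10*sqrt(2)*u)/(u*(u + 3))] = 4*(-6 + 5*sqrt(2))/(u^3 + 9*u^2 + 27*u + 27)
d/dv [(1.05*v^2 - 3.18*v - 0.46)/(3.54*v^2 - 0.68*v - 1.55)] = (10.5432*v^2 + 0.0017999999999998*v + 4.6162)/(12.5316*v^4 - 4.8144*v^3 - 10.5116*v^2 + 2.108*v + 2.4025)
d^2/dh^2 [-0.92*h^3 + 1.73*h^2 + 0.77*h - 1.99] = 3.46 - 5.52*h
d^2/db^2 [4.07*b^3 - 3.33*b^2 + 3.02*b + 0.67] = 24.42*b - 6.66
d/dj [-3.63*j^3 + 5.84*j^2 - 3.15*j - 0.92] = -10.89*j^2 + 11.68*j - 3.15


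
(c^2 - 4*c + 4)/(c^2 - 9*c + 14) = (c - 2)/(c - 7)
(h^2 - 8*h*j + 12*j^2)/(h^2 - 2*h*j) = (h - 6*j)/h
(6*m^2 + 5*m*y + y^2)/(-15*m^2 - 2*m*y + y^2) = (2*m + y)/(-5*m + y)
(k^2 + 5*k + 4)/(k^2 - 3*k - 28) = (k + 1)/(k - 7)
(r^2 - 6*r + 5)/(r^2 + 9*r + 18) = (r^2 - 6*r + 5)/(r^2 + 9*r + 18)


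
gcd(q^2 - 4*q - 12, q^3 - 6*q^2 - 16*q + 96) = q - 6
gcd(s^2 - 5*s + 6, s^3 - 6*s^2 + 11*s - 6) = s^2 - 5*s + 6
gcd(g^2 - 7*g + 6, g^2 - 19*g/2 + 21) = g - 6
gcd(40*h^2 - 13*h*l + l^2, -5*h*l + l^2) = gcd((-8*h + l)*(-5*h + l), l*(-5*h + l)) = 5*h - l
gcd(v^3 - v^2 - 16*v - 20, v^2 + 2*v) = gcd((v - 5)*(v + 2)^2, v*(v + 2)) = v + 2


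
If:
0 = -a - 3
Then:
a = -3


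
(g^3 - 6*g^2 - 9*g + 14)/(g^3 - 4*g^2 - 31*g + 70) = (g^2 + g - 2)/(g^2 + 3*g - 10)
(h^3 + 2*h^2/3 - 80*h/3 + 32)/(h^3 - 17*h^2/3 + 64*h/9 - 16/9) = 3*(h + 6)/(3*h - 1)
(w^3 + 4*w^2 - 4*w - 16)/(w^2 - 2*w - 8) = (w^2 + 2*w - 8)/(w - 4)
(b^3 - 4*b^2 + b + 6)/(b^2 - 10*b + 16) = (b^2 - 2*b - 3)/(b - 8)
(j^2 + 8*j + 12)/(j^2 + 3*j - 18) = (j + 2)/(j - 3)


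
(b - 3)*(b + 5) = b^2 + 2*b - 15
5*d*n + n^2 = n*(5*d + n)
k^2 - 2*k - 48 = (k - 8)*(k + 6)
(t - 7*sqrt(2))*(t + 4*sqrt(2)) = t^2 - 3*sqrt(2)*t - 56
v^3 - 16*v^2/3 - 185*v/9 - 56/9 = (v - 8)*(v + 1/3)*(v + 7/3)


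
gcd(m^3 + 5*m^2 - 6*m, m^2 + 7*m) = m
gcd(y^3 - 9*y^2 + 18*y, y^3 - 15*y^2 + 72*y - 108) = y^2 - 9*y + 18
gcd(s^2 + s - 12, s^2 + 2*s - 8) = s + 4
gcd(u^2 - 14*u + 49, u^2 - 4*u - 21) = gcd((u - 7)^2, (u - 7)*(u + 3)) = u - 7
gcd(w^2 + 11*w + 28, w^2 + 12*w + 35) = w + 7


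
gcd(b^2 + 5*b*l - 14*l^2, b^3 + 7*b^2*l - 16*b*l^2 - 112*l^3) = b + 7*l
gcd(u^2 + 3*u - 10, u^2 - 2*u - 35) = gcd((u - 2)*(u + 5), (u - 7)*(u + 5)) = u + 5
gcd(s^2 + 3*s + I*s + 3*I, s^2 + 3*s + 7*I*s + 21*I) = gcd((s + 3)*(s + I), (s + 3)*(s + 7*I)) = s + 3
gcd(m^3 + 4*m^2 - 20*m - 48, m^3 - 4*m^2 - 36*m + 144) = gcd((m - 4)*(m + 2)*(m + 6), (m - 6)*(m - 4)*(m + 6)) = m^2 + 2*m - 24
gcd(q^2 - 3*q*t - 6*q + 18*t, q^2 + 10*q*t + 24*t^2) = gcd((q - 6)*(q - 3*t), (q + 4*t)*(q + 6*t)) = 1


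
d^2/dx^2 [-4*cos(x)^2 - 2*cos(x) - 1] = 2*cos(x) + 8*cos(2*x)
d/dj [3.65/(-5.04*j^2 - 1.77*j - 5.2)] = (36.792*j + 6.4605)/(5.04*j^2 + 1.77*j + 5.2)^2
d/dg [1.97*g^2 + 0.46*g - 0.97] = 3.94*g + 0.46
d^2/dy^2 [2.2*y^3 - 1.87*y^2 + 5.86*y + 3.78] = 13.2*y - 3.74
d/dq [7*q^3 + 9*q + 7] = 21*q^2 + 9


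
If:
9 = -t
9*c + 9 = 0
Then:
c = -1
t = -9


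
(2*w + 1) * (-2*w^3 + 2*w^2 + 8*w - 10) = -4*w^4 + 2*w^3 + 18*w^2 - 12*w - 10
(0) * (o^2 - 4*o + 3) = 0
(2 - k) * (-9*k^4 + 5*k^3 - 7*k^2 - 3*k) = 9*k^5 - 23*k^4 + 17*k^3 - 11*k^2 - 6*k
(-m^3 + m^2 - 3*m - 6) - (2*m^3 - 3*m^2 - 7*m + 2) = -3*m^3 + 4*m^2 + 4*m - 8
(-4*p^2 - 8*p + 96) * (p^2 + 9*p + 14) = -4*p^4 - 44*p^3 - 32*p^2 + 752*p + 1344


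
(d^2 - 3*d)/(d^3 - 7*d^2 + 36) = d/(d^2 - 4*d - 12)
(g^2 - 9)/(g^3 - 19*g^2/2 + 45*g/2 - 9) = 2*(g + 3)/(2*g^2 - 13*g + 6)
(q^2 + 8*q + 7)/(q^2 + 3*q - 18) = (q^2 + 8*q + 7)/(q^2 + 3*q - 18)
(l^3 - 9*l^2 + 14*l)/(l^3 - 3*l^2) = (l^2 - 9*l + 14)/(l*(l - 3))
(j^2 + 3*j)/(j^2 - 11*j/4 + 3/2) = 4*j*(j + 3)/(4*j^2 - 11*j + 6)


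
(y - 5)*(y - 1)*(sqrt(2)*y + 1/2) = sqrt(2)*y^3 - 6*sqrt(2)*y^2 + y^2/2 - 3*y + 5*sqrt(2)*y + 5/2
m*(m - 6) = m^2 - 6*m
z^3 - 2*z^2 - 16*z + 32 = (z - 4)*(z - 2)*(z + 4)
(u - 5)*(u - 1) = u^2 - 6*u + 5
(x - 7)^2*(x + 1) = x^3 - 13*x^2 + 35*x + 49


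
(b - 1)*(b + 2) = b^2 + b - 2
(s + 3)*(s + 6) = s^2 + 9*s + 18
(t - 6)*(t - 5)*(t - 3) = t^3 - 14*t^2 + 63*t - 90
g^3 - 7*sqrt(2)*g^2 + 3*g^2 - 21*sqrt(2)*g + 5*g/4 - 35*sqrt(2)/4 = (g + 1/2)*(g + 5/2)*(g - 7*sqrt(2))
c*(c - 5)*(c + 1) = c^3 - 4*c^2 - 5*c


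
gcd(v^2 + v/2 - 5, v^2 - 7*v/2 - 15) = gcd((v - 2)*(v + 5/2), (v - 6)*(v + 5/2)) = v + 5/2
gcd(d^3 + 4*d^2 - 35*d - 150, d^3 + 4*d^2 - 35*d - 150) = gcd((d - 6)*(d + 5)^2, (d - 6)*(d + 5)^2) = d^3 + 4*d^2 - 35*d - 150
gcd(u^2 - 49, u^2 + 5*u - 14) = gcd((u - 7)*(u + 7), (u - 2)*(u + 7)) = u + 7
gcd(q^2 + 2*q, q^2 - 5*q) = q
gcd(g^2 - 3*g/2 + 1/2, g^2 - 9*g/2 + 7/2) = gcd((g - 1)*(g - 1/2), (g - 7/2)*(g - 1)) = g - 1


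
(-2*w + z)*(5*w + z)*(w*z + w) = -10*w^3*z - 10*w^3 + 3*w^2*z^2 + 3*w^2*z + w*z^3 + w*z^2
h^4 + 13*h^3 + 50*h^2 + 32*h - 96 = (h - 1)*(h + 4)^2*(h + 6)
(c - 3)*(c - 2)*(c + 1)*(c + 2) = c^4 - 2*c^3 - 7*c^2 + 8*c + 12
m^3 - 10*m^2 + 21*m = m*(m - 7)*(m - 3)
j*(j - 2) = j^2 - 2*j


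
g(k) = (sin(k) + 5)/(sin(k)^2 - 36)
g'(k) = -2*(sin(k) + 5)*sin(k)*cos(k)/(sin(k)^2 - 36)^2 + cos(k)/(sin(k)^2 - 36) = (-10*sin(k) + cos(k)^2 - 37)*cos(k)/(sin(k)^2 - 36)^2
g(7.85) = -0.17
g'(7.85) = -0.00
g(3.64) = -0.13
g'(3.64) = 0.02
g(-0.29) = -0.13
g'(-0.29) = -0.02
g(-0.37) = -0.13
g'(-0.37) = -0.02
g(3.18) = -0.14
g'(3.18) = 0.03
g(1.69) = -0.17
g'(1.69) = 0.00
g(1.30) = -0.17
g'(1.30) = -0.01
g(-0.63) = -0.12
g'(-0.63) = -0.02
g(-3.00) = -0.14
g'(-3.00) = 0.03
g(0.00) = -0.14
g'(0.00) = -0.03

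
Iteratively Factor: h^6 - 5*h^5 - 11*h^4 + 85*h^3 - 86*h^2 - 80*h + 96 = (h - 1)*(h^5 - 4*h^4 - 15*h^3 + 70*h^2 - 16*h - 96) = (h - 3)*(h - 1)*(h^4 - h^3 - 18*h^2 + 16*h + 32) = (h - 3)*(h - 1)*(h + 4)*(h^3 - 5*h^2 + 2*h + 8) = (h - 4)*(h - 3)*(h - 1)*(h + 4)*(h^2 - h - 2) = (h - 4)*(h - 3)*(h - 1)*(h + 1)*(h + 4)*(h - 2)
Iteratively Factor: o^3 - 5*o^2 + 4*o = (o - 1)*(o^2 - 4*o) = o*(o - 1)*(o - 4)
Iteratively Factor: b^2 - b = (b - 1)*(b)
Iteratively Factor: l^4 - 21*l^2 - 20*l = (l)*(l^3 - 21*l - 20) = l*(l + 1)*(l^2 - l - 20) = l*(l - 5)*(l + 1)*(l + 4)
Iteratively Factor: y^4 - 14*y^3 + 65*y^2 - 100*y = (y - 4)*(y^3 - 10*y^2 + 25*y) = y*(y - 4)*(y^2 - 10*y + 25) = y*(y - 5)*(y - 4)*(y - 5)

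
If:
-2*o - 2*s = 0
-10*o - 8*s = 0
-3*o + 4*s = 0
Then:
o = 0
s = 0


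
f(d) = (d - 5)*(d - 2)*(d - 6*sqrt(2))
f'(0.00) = 69.40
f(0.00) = -84.85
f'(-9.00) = 591.13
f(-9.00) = -2692.73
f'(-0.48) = 84.95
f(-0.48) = -121.84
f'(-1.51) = 123.00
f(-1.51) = -228.39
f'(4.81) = -10.16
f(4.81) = 1.96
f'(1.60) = 27.52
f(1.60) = -9.36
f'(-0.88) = 98.97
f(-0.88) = -158.60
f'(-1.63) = 127.85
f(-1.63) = -243.44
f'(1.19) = 36.79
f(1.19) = -22.51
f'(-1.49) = 122.20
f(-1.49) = -225.94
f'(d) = (d - 5)*(d - 2) + (d - 5)*(d - 6*sqrt(2)) + (d - 2)*(d - 6*sqrt(2)) = 3*d^2 - 12*sqrt(2)*d - 14*d + 10 + 42*sqrt(2)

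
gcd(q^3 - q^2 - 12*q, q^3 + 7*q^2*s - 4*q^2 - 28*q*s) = q^2 - 4*q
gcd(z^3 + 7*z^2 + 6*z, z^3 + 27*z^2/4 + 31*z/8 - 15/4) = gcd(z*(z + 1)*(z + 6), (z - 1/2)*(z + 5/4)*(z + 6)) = z + 6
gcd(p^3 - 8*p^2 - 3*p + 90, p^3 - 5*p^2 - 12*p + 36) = p^2 - 3*p - 18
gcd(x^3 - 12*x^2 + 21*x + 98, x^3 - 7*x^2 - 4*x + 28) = x^2 - 5*x - 14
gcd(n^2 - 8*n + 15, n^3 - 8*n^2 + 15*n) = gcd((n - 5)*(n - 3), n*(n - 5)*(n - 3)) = n^2 - 8*n + 15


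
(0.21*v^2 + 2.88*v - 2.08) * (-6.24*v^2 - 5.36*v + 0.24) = -1.3104*v^4 - 19.0968*v^3 - 2.4072*v^2 + 11.84*v - 0.4992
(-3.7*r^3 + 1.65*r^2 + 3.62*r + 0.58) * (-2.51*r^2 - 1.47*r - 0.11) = 9.287*r^5 + 1.2975*r^4 - 11.1047*r^3 - 6.9587*r^2 - 1.2508*r - 0.0638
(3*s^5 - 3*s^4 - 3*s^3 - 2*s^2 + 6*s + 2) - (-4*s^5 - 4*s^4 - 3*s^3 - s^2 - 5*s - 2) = 7*s^5 + s^4 - s^2 + 11*s + 4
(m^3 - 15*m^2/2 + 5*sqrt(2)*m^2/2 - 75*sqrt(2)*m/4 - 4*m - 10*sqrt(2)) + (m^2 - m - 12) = m^3 - 13*m^2/2 + 5*sqrt(2)*m^2/2 - 75*sqrt(2)*m/4 - 5*m - 10*sqrt(2) - 12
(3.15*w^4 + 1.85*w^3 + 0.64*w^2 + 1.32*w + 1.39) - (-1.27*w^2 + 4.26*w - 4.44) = 3.15*w^4 + 1.85*w^3 + 1.91*w^2 - 2.94*w + 5.83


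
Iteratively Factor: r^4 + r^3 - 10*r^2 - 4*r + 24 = (r + 3)*(r^3 - 2*r^2 - 4*r + 8) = (r - 2)*(r + 3)*(r^2 - 4) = (r - 2)*(r + 2)*(r + 3)*(r - 2)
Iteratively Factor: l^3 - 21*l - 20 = (l - 5)*(l^2 + 5*l + 4) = (l - 5)*(l + 1)*(l + 4)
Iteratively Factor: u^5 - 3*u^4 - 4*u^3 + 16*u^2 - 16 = (u + 2)*(u^4 - 5*u^3 + 6*u^2 + 4*u - 8) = (u - 2)*(u + 2)*(u^3 - 3*u^2 + 4) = (u - 2)^2*(u + 2)*(u^2 - u - 2) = (u - 2)^3*(u + 2)*(u + 1)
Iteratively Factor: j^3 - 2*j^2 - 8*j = (j + 2)*(j^2 - 4*j) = (j - 4)*(j + 2)*(j)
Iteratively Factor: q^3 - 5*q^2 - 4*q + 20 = (q - 5)*(q^2 - 4) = (q - 5)*(q + 2)*(q - 2)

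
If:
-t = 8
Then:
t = -8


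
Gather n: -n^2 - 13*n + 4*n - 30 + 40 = -n^2 - 9*n + 10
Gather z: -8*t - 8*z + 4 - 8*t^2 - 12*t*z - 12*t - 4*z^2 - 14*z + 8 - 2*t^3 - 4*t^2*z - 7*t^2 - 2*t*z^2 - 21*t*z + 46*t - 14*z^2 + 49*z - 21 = -2*t^3 - 15*t^2 + 26*t + z^2*(-2*t - 18) + z*(-4*t^2 - 33*t + 27) - 9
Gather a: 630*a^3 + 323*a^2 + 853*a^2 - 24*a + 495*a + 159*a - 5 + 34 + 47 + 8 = 630*a^3 + 1176*a^2 + 630*a + 84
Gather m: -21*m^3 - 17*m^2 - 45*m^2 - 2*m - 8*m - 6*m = -21*m^3 - 62*m^2 - 16*m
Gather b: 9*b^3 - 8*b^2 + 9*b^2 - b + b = 9*b^3 + b^2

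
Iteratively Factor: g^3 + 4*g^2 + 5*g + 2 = (g + 1)*(g^2 + 3*g + 2) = (g + 1)^2*(g + 2)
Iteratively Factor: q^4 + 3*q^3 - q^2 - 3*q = (q + 1)*(q^3 + 2*q^2 - 3*q) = q*(q + 1)*(q^2 + 2*q - 3) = q*(q + 1)*(q + 3)*(q - 1)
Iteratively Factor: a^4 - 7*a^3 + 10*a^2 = (a - 5)*(a^3 - 2*a^2) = a*(a - 5)*(a^2 - 2*a) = a*(a - 5)*(a - 2)*(a)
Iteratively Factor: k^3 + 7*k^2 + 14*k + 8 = (k + 2)*(k^2 + 5*k + 4) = (k + 2)*(k + 4)*(k + 1)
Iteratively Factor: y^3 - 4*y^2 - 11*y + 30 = (y + 3)*(y^2 - 7*y + 10) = (y - 5)*(y + 3)*(y - 2)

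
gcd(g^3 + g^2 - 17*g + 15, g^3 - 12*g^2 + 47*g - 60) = g - 3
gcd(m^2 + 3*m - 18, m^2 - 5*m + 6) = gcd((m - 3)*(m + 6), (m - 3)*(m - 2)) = m - 3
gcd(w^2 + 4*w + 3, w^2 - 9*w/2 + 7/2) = 1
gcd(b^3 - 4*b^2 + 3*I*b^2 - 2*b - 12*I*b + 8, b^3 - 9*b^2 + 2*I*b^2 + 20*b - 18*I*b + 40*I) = b^2 + b*(-4 + 2*I) - 8*I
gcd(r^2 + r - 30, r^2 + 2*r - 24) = r + 6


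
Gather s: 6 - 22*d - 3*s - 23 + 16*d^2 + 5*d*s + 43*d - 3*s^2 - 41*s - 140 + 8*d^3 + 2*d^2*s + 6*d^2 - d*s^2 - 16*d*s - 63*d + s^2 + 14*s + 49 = 8*d^3 + 22*d^2 - 42*d + s^2*(-d - 2) + s*(2*d^2 - 11*d - 30) - 108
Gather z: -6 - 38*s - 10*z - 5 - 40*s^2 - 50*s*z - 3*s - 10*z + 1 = -40*s^2 - 41*s + z*(-50*s - 20) - 10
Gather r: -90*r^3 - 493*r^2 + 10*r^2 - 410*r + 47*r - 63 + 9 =-90*r^3 - 483*r^2 - 363*r - 54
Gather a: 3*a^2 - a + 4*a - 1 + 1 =3*a^2 + 3*a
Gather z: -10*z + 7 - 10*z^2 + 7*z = -10*z^2 - 3*z + 7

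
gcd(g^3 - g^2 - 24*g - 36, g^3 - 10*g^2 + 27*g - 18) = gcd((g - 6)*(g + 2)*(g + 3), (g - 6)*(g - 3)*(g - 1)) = g - 6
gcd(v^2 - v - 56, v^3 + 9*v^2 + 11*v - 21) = v + 7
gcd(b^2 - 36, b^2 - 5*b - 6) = b - 6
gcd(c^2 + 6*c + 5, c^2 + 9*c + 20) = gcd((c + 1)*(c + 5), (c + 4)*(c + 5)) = c + 5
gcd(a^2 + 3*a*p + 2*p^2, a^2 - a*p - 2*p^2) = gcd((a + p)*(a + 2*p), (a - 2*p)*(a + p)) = a + p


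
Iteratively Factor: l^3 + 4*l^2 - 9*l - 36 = (l + 4)*(l^2 - 9) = (l - 3)*(l + 4)*(l + 3)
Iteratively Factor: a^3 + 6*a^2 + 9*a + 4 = (a + 4)*(a^2 + 2*a + 1) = (a + 1)*(a + 4)*(a + 1)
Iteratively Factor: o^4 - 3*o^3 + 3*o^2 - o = (o)*(o^3 - 3*o^2 + 3*o - 1) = o*(o - 1)*(o^2 - 2*o + 1) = o*(o - 1)^2*(o - 1)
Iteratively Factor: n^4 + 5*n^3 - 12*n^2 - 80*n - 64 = (n - 4)*(n^3 + 9*n^2 + 24*n + 16) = (n - 4)*(n + 1)*(n^2 + 8*n + 16) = (n - 4)*(n + 1)*(n + 4)*(n + 4)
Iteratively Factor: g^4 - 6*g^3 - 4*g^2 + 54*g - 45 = (g + 3)*(g^3 - 9*g^2 + 23*g - 15) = (g - 5)*(g + 3)*(g^2 - 4*g + 3) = (g - 5)*(g - 1)*(g + 3)*(g - 3)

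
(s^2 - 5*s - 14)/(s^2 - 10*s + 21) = (s + 2)/(s - 3)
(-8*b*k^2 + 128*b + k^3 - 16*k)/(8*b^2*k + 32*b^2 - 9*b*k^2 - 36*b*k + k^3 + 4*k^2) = (4 - k)/(b - k)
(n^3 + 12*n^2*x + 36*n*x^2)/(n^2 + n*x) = (n^2 + 12*n*x + 36*x^2)/(n + x)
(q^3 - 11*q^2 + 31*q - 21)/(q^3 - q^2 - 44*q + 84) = (q^3 - 11*q^2 + 31*q - 21)/(q^3 - q^2 - 44*q + 84)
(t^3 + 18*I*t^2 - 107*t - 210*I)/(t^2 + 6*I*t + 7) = (t^2 + 11*I*t - 30)/(t - I)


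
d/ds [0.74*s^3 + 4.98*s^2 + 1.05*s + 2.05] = 2.22*s^2 + 9.96*s + 1.05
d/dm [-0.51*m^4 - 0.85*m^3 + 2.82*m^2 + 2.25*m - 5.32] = -2.04*m^3 - 2.55*m^2 + 5.64*m + 2.25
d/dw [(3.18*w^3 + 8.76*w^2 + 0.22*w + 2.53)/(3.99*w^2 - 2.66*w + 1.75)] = (12.6882*w^4 - 16.9176*w^3 - 7.4844*w^2 + 10.4706*w + 7.1148)/(15.9201*w^4 - 21.2268*w^3 + 21.0406*w^2 - 9.31*w + 3.0625)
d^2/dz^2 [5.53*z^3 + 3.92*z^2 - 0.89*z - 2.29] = 33.18*z + 7.84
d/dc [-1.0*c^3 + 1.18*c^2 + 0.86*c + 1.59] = -3.0*c^2 + 2.36*c + 0.86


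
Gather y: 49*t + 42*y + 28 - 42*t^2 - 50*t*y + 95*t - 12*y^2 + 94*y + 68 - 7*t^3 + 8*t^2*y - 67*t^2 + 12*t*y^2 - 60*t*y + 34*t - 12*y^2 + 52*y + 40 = -7*t^3 - 109*t^2 + 178*t + y^2*(12*t - 24) + y*(8*t^2 - 110*t + 188) + 136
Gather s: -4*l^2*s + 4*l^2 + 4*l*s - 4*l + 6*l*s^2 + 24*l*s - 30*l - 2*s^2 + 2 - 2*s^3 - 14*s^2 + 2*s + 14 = 4*l^2 - 34*l - 2*s^3 + s^2*(6*l - 16) + s*(-4*l^2 + 28*l + 2) + 16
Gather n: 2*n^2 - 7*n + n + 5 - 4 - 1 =2*n^2 - 6*n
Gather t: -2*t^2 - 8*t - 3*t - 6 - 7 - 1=-2*t^2 - 11*t - 14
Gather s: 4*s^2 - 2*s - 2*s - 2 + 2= 4*s^2 - 4*s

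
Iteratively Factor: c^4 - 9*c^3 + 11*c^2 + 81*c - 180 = (c - 3)*(c^3 - 6*c^2 - 7*c + 60) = (c - 4)*(c - 3)*(c^2 - 2*c - 15) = (c - 5)*(c - 4)*(c - 3)*(c + 3)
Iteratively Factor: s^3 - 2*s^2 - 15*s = (s + 3)*(s^2 - 5*s) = (s - 5)*(s + 3)*(s)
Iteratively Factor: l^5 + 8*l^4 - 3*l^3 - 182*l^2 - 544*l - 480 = (l + 4)*(l^4 + 4*l^3 - 19*l^2 - 106*l - 120) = (l + 4)^2*(l^3 - 19*l - 30) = (l - 5)*(l + 4)^2*(l^2 + 5*l + 6) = (l - 5)*(l + 2)*(l + 4)^2*(l + 3)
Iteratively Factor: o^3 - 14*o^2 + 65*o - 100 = (o - 5)*(o^2 - 9*o + 20) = (o - 5)*(o - 4)*(o - 5)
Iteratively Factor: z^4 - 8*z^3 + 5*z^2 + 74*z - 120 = (z + 3)*(z^3 - 11*z^2 + 38*z - 40) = (z - 4)*(z + 3)*(z^2 - 7*z + 10) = (z - 4)*(z - 2)*(z + 3)*(z - 5)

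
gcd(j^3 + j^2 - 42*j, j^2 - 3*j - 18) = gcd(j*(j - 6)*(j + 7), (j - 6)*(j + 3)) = j - 6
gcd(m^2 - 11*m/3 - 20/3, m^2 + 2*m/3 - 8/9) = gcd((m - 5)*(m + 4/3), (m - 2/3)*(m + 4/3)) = m + 4/3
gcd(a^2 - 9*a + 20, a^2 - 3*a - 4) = a - 4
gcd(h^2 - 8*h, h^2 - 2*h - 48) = h - 8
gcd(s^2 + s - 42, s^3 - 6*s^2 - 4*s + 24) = s - 6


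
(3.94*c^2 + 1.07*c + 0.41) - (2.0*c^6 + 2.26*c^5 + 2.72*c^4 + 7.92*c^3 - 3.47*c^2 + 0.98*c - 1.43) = -2.0*c^6 - 2.26*c^5 - 2.72*c^4 - 7.92*c^3 + 7.41*c^2 + 0.0900000000000001*c + 1.84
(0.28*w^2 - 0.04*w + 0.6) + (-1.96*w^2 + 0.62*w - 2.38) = -1.68*w^2 + 0.58*w - 1.78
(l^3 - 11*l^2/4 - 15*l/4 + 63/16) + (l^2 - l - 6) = l^3 - 7*l^2/4 - 19*l/4 - 33/16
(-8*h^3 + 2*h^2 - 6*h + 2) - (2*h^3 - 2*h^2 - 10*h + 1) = -10*h^3 + 4*h^2 + 4*h + 1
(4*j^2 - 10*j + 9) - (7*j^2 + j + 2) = -3*j^2 - 11*j + 7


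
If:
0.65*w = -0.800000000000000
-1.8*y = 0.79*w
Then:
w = -1.23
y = 0.54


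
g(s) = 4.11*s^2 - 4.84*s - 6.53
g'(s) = 8.22*s - 4.84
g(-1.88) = 17.10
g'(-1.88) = -20.29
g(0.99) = -7.29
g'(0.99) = 3.30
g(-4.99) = 119.96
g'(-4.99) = -45.86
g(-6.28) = 185.96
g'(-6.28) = -56.46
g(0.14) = -7.13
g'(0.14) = -3.69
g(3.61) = 29.56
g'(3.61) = 24.83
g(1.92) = -0.67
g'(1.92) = 10.94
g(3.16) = 19.22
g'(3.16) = 21.14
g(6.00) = 112.39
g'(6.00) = 44.48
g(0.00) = -6.53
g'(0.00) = -4.84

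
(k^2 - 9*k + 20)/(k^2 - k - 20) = (k - 4)/(k + 4)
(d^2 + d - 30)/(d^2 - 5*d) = (d + 6)/d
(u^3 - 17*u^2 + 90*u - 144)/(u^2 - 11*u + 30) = (u^2 - 11*u + 24)/(u - 5)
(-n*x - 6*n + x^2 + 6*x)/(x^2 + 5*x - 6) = (-n + x)/(x - 1)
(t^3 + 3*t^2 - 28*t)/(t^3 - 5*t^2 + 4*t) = (t + 7)/(t - 1)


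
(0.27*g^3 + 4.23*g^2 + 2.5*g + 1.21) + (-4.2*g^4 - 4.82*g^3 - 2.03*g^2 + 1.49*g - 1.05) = -4.2*g^4 - 4.55*g^3 + 2.2*g^2 + 3.99*g + 0.16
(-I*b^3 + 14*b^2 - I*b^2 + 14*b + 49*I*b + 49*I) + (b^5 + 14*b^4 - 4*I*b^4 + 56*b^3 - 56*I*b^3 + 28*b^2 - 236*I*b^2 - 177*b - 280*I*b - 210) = b^5 + 14*b^4 - 4*I*b^4 + 56*b^3 - 57*I*b^3 + 42*b^2 - 237*I*b^2 - 163*b - 231*I*b - 210 + 49*I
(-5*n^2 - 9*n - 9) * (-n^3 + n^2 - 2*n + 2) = 5*n^5 + 4*n^4 + 10*n^3 - n^2 - 18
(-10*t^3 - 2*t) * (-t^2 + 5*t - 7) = 10*t^5 - 50*t^4 + 72*t^3 - 10*t^2 + 14*t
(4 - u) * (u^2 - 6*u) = -u^3 + 10*u^2 - 24*u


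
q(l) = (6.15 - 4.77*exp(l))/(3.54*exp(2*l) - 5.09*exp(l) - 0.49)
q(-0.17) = -0.94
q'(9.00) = 0.00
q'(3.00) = 0.07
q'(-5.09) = 0.76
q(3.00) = -0.07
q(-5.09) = -11.74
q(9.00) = 0.00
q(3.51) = -0.04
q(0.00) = -0.68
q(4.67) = -0.01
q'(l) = (6.15 - 4.77*exp(l))*(-7.08*exp(2*l) + 5.09*exp(l))/(3.54*exp(2*l) - 5.09*exp(l) - 0.49)^2 - 4.77*exp(l)/(3.54*exp(2*l) - 5.09*exp(l) - 0.49)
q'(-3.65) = 2.20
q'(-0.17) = 1.47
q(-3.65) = -9.72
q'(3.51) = 0.04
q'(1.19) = 0.54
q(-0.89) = -2.11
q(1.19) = -0.45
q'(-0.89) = 1.94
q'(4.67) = 0.01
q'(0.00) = 1.68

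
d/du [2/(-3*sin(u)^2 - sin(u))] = 2*(6/tan(u) + cos(u)/sin(u)^2)/(3*sin(u) + 1)^2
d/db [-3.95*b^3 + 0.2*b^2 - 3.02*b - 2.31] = -11.85*b^2 + 0.4*b - 3.02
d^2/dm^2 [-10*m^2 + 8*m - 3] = -20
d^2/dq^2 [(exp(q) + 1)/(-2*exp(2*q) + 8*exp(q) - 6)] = (-exp(4*q) - 8*exp(3*q) + 30*exp(2*q) - 16*exp(q) - 21)*exp(q)/(2*(exp(6*q) - 12*exp(5*q) + 57*exp(4*q) - 136*exp(3*q) + 171*exp(2*q) - 108*exp(q) + 27))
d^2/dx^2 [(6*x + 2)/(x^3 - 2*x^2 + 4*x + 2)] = 4*((3*x + 1)*(3*x^2 - 4*x + 4)^2 + (-9*x^2 + 12*x - (3*x - 2)*(3*x + 1) - 12)*(x^3 - 2*x^2 + 4*x + 2))/(x^3 - 2*x^2 + 4*x + 2)^3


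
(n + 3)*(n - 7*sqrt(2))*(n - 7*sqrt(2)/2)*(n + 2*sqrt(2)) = n^4 - 17*sqrt(2)*n^3/2 + 3*n^3 - 51*sqrt(2)*n^2/2 + 7*n^2 + 21*n + 98*sqrt(2)*n + 294*sqrt(2)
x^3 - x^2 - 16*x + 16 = (x - 4)*(x - 1)*(x + 4)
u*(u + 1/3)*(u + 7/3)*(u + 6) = u^4 + 26*u^3/3 + 151*u^2/9 + 14*u/3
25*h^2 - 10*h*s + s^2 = (-5*h + s)^2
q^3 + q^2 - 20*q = q*(q - 4)*(q + 5)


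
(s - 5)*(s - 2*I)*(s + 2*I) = s^3 - 5*s^2 + 4*s - 20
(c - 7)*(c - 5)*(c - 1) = c^3 - 13*c^2 + 47*c - 35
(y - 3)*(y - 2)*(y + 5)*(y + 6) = y^4 + 6*y^3 - 19*y^2 - 84*y + 180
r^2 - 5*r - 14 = (r - 7)*(r + 2)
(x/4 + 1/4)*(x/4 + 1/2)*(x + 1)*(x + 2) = x^4/16 + 3*x^3/8 + 13*x^2/16 + 3*x/4 + 1/4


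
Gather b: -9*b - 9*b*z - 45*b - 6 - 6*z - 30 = b*(-9*z - 54) - 6*z - 36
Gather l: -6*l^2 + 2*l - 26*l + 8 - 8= -6*l^2 - 24*l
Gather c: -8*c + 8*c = 0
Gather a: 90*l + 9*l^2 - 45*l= 9*l^2 + 45*l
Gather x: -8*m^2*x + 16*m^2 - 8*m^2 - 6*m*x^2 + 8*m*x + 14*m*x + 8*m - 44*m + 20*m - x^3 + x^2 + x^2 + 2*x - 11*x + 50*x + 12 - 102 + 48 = 8*m^2 - 16*m - x^3 + x^2*(2 - 6*m) + x*(-8*m^2 + 22*m + 41) - 42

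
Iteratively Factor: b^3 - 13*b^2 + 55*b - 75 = (b - 5)*(b^2 - 8*b + 15) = (b - 5)*(b - 3)*(b - 5)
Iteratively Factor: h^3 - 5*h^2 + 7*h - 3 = (h - 1)*(h^2 - 4*h + 3) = (h - 3)*(h - 1)*(h - 1)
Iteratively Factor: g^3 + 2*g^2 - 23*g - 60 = (g - 5)*(g^2 + 7*g + 12) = (g - 5)*(g + 3)*(g + 4)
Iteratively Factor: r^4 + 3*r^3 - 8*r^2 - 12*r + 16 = (r - 2)*(r^3 + 5*r^2 + 2*r - 8) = (r - 2)*(r - 1)*(r^2 + 6*r + 8) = (r - 2)*(r - 1)*(r + 4)*(r + 2)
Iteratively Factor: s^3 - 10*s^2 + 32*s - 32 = (s - 2)*(s^2 - 8*s + 16) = (s - 4)*(s - 2)*(s - 4)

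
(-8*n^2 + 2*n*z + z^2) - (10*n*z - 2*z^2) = -8*n^2 - 8*n*z + 3*z^2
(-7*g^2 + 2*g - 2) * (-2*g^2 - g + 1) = 14*g^4 + 3*g^3 - 5*g^2 + 4*g - 2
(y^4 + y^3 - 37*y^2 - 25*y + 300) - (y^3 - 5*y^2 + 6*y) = y^4 - 32*y^2 - 31*y + 300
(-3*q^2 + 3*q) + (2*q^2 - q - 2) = -q^2 + 2*q - 2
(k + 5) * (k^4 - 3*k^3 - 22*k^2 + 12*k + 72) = k^5 + 2*k^4 - 37*k^3 - 98*k^2 + 132*k + 360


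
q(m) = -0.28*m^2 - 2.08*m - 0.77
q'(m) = -0.56*m - 2.08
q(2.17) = -6.60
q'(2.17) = -3.30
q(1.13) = -3.48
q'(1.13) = -2.71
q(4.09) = -13.96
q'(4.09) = -4.37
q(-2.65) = 2.78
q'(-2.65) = -0.60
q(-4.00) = 3.07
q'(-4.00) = 0.16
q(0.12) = -1.02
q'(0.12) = -2.15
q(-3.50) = 3.08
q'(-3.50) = -0.12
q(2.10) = -6.37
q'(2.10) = -3.26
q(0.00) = -0.77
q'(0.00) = -2.08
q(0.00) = -0.77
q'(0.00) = -2.08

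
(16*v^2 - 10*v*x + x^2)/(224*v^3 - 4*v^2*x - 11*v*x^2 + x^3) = (-2*v + x)/(-28*v^2 - 3*v*x + x^2)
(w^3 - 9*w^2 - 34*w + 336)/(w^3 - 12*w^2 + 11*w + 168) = (w + 6)/(w + 3)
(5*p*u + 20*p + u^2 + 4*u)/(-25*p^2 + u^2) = (-u - 4)/(5*p - u)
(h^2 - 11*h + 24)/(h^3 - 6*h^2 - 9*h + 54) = (h - 8)/(h^2 - 3*h - 18)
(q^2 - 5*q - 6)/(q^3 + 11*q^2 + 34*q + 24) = (q - 6)/(q^2 + 10*q + 24)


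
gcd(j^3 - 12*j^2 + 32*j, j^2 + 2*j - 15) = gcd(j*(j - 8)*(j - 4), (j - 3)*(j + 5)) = 1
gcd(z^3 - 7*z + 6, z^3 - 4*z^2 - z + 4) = z - 1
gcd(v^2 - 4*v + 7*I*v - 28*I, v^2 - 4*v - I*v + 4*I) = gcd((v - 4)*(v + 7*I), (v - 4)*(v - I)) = v - 4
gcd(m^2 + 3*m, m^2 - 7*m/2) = m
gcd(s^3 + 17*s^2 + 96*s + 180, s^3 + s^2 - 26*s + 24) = s + 6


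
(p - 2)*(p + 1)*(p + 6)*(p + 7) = p^4 + 12*p^3 + 27*p^2 - 68*p - 84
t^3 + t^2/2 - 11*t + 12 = (t - 2)*(t - 3/2)*(t + 4)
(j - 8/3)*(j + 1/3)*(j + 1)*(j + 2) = j^4 + 2*j^3/3 - 53*j^2/9 - 22*j/3 - 16/9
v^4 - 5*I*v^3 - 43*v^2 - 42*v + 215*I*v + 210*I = (v - 7)*(v + 1)*(v + 6)*(v - 5*I)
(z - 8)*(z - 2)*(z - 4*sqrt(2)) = z^3 - 10*z^2 - 4*sqrt(2)*z^2 + 16*z + 40*sqrt(2)*z - 64*sqrt(2)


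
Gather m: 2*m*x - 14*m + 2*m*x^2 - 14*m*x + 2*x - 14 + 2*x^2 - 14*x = m*(2*x^2 - 12*x - 14) + 2*x^2 - 12*x - 14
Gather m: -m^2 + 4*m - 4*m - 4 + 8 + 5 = 9 - m^2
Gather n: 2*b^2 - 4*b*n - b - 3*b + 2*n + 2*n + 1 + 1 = 2*b^2 - 4*b + n*(4 - 4*b) + 2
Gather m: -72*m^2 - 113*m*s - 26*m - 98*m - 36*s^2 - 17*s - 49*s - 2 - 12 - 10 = -72*m^2 + m*(-113*s - 124) - 36*s^2 - 66*s - 24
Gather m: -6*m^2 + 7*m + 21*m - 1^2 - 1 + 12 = -6*m^2 + 28*m + 10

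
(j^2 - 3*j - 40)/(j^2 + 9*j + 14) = (j^2 - 3*j - 40)/(j^2 + 9*j + 14)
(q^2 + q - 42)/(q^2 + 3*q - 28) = (q - 6)/(q - 4)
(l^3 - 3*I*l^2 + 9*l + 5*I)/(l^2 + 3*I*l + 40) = (l^2 + 2*I*l - 1)/(l + 8*I)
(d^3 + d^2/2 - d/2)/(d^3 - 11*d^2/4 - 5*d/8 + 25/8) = 4*d*(2*d - 1)/(8*d^2 - 30*d + 25)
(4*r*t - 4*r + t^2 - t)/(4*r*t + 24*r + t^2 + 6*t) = (t - 1)/(t + 6)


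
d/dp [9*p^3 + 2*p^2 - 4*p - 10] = 27*p^2 + 4*p - 4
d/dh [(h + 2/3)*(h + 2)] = 2*h + 8/3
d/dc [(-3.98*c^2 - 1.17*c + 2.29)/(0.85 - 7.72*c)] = (30.7256*c^2 - 6.766*c + 16.6843)/(59.5984*c^2 - 13.124*c + 0.7225)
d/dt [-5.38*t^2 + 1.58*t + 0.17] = 1.58 - 10.76*t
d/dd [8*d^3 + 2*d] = 24*d^2 + 2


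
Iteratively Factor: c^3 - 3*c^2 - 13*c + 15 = (c - 1)*(c^2 - 2*c - 15) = (c - 5)*(c - 1)*(c + 3)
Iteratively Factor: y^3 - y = (y)*(y^2 - 1) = y*(y + 1)*(y - 1)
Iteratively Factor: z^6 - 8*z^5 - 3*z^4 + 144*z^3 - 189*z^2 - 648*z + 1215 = (z + 3)*(z^5 - 11*z^4 + 30*z^3 + 54*z^2 - 351*z + 405) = (z - 5)*(z + 3)*(z^4 - 6*z^3 + 54*z - 81) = (z - 5)*(z - 3)*(z + 3)*(z^3 - 3*z^2 - 9*z + 27) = (z - 5)*(z - 3)^2*(z + 3)*(z^2 - 9) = (z - 5)*(z - 3)^3*(z + 3)*(z + 3)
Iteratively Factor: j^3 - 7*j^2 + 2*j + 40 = (j - 4)*(j^2 - 3*j - 10) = (j - 4)*(j + 2)*(j - 5)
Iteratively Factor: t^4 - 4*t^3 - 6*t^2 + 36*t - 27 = (t + 3)*(t^3 - 7*t^2 + 15*t - 9) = (t - 1)*(t + 3)*(t^2 - 6*t + 9) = (t - 3)*(t - 1)*(t + 3)*(t - 3)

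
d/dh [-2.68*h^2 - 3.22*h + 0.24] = -5.36*h - 3.22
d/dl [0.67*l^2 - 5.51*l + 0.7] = 1.34*l - 5.51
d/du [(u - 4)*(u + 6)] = 2*u + 2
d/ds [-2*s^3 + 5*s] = 5 - 6*s^2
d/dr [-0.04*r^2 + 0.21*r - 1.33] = 0.21 - 0.08*r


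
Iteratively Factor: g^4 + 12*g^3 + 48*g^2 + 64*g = (g + 4)*(g^3 + 8*g^2 + 16*g) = (g + 4)^2*(g^2 + 4*g) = (g + 4)^3*(g)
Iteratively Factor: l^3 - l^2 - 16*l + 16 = (l - 1)*(l^2 - 16) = (l - 1)*(l + 4)*(l - 4)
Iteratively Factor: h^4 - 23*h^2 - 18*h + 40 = (h - 5)*(h^3 + 5*h^2 + 2*h - 8) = (h - 5)*(h + 2)*(h^2 + 3*h - 4) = (h - 5)*(h - 1)*(h + 2)*(h + 4)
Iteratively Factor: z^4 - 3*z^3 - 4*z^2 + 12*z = (z + 2)*(z^3 - 5*z^2 + 6*z) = (z - 3)*(z + 2)*(z^2 - 2*z) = z*(z - 3)*(z + 2)*(z - 2)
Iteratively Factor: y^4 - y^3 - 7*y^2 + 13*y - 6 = (y - 1)*(y^3 - 7*y + 6) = (y - 2)*(y - 1)*(y^2 + 2*y - 3) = (y - 2)*(y - 1)^2*(y + 3)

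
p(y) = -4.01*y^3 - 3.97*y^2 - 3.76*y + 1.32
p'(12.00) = -1831.36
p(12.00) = -7544.76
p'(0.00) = -3.76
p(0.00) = 1.32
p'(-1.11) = -9.77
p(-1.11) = 6.09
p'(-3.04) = -90.80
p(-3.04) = 88.72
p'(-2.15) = -42.30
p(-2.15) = 30.91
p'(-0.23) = -2.57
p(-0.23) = 2.02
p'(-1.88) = -31.35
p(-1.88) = 21.00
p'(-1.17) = -10.94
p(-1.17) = 6.71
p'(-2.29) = -48.66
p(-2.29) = 37.27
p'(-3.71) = -139.88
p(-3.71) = 165.40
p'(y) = -12.03*y^2 - 7.94*y - 3.76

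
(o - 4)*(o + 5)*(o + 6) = o^3 + 7*o^2 - 14*o - 120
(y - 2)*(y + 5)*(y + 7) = y^3 + 10*y^2 + 11*y - 70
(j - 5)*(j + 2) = j^2 - 3*j - 10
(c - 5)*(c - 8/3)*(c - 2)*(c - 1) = c^4 - 32*c^3/3 + 115*c^2/3 - 166*c/3 + 80/3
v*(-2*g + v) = -2*g*v + v^2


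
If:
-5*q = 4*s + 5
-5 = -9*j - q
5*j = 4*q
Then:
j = 20/41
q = 25/41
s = -165/82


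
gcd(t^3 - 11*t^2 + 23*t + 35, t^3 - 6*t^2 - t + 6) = t + 1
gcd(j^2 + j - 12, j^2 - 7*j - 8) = 1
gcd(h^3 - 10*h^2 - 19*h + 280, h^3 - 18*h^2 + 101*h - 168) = h^2 - 15*h + 56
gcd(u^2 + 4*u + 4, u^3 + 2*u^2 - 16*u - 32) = u + 2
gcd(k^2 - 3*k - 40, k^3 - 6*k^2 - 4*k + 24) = 1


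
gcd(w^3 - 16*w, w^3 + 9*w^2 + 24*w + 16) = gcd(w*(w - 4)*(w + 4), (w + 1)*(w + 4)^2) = w + 4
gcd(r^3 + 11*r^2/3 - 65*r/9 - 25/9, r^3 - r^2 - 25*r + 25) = r + 5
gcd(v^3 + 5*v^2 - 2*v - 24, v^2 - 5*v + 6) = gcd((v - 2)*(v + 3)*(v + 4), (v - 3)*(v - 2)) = v - 2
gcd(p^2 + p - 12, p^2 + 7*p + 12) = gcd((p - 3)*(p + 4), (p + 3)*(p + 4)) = p + 4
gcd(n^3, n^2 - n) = n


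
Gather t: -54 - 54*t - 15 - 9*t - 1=-63*t - 70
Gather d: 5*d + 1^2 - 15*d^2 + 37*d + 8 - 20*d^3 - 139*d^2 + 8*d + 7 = -20*d^3 - 154*d^2 + 50*d + 16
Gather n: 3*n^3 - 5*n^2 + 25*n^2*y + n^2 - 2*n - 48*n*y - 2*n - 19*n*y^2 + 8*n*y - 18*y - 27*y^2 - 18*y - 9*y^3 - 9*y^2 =3*n^3 + n^2*(25*y - 4) + n*(-19*y^2 - 40*y - 4) - 9*y^3 - 36*y^2 - 36*y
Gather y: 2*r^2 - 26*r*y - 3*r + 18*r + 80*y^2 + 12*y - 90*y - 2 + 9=2*r^2 + 15*r + 80*y^2 + y*(-26*r - 78) + 7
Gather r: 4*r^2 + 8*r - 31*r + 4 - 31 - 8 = 4*r^2 - 23*r - 35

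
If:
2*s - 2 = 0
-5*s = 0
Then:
No Solution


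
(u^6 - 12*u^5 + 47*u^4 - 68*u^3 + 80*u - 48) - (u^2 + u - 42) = u^6 - 12*u^5 + 47*u^4 - 68*u^3 - u^2 + 79*u - 6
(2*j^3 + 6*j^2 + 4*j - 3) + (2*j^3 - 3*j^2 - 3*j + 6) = 4*j^3 + 3*j^2 + j + 3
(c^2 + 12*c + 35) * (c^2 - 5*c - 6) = c^4 + 7*c^3 - 31*c^2 - 247*c - 210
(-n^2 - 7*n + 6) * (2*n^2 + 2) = -2*n^4 - 14*n^3 + 10*n^2 - 14*n + 12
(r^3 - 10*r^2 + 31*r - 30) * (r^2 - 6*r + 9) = r^5 - 16*r^4 + 100*r^3 - 306*r^2 + 459*r - 270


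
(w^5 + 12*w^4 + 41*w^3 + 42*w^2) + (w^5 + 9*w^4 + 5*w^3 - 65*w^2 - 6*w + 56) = 2*w^5 + 21*w^4 + 46*w^3 - 23*w^2 - 6*w + 56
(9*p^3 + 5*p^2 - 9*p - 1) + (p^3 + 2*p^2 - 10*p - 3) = 10*p^3 + 7*p^2 - 19*p - 4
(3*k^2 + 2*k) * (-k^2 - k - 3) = -3*k^4 - 5*k^3 - 11*k^2 - 6*k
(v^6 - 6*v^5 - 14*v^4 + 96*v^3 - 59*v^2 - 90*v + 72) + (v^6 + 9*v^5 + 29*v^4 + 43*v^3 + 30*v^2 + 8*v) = 2*v^6 + 3*v^5 + 15*v^4 + 139*v^3 - 29*v^2 - 82*v + 72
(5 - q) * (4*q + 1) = -4*q^2 + 19*q + 5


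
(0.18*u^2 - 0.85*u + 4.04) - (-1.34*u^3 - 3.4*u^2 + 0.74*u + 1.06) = 1.34*u^3 + 3.58*u^2 - 1.59*u + 2.98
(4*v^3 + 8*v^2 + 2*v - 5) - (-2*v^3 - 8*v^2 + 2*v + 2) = 6*v^3 + 16*v^2 - 7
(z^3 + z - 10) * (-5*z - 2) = -5*z^4 - 2*z^3 - 5*z^2 + 48*z + 20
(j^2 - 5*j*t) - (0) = j^2 - 5*j*t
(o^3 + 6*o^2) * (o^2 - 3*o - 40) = o^5 + 3*o^4 - 58*o^3 - 240*o^2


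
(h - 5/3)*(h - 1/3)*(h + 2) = h^3 - 31*h/9 + 10/9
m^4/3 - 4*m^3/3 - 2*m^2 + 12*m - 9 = (m/3 + 1)*(m - 3)^2*(m - 1)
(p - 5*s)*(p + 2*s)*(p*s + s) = p^3*s - 3*p^2*s^2 + p^2*s - 10*p*s^3 - 3*p*s^2 - 10*s^3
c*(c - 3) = c^2 - 3*c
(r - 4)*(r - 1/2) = r^2 - 9*r/2 + 2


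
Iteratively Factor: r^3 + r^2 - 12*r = (r)*(r^2 + r - 12) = r*(r + 4)*(r - 3)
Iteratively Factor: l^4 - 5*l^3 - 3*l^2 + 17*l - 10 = (l + 2)*(l^3 - 7*l^2 + 11*l - 5) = (l - 1)*(l + 2)*(l^2 - 6*l + 5) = (l - 1)^2*(l + 2)*(l - 5)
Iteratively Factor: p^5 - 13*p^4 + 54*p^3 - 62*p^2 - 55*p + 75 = (p - 1)*(p^4 - 12*p^3 + 42*p^2 - 20*p - 75) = (p - 5)*(p - 1)*(p^3 - 7*p^2 + 7*p + 15) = (p - 5)*(p - 3)*(p - 1)*(p^2 - 4*p - 5) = (p - 5)*(p - 3)*(p - 1)*(p + 1)*(p - 5)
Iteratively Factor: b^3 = (b)*(b^2) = b^2*(b)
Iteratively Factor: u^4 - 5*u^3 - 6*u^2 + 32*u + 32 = (u - 4)*(u^3 - u^2 - 10*u - 8) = (u - 4)*(u + 2)*(u^2 - 3*u - 4) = (u - 4)*(u + 1)*(u + 2)*(u - 4)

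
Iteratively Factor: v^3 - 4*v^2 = (v - 4)*(v^2) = v*(v - 4)*(v)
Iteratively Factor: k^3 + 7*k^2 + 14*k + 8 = (k + 1)*(k^2 + 6*k + 8) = (k + 1)*(k + 4)*(k + 2)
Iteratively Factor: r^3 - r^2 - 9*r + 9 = (r + 3)*(r^2 - 4*r + 3) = (r - 3)*(r + 3)*(r - 1)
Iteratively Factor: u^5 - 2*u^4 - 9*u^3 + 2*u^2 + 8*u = (u - 4)*(u^4 + 2*u^3 - u^2 - 2*u) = (u - 4)*(u - 1)*(u^3 + 3*u^2 + 2*u) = u*(u - 4)*(u - 1)*(u^2 + 3*u + 2) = u*(u - 4)*(u - 1)*(u + 1)*(u + 2)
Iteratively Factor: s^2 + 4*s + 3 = (s + 1)*(s + 3)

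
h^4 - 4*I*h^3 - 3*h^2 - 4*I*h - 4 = (h - 2*I)^2*(h - I)*(h + I)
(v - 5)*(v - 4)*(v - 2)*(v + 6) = v^4 - 5*v^3 - 28*v^2 + 188*v - 240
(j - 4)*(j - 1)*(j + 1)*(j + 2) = j^4 - 2*j^3 - 9*j^2 + 2*j + 8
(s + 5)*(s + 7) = s^2 + 12*s + 35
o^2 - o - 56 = (o - 8)*(o + 7)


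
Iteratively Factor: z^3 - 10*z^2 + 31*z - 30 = (z - 5)*(z^2 - 5*z + 6) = (z - 5)*(z - 3)*(z - 2)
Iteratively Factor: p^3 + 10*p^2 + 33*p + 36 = (p + 3)*(p^2 + 7*p + 12) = (p + 3)*(p + 4)*(p + 3)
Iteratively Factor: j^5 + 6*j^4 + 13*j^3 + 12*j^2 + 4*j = (j)*(j^4 + 6*j^3 + 13*j^2 + 12*j + 4) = j*(j + 1)*(j^3 + 5*j^2 + 8*j + 4) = j*(j + 1)^2*(j^2 + 4*j + 4) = j*(j + 1)^2*(j + 2)*(j + 2)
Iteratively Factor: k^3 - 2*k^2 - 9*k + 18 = (k - 3)*(k^2 + k - 6) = (k - 3)*(k - 2)*(k + 3)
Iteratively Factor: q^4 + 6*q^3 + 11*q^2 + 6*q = (q + 3)*(q^3 + 3*q^2 + 2*q) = (q + 2)*(q + 3)*(q^2 + q) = q*(q + 2)*(q + 3)*(q + 1)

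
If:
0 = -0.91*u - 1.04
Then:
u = -1.14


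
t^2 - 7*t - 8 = (t - 8)*(t + 1)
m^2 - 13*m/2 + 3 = (m - 6)*(m - 1/2)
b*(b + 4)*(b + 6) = b^3 + 10*b^2 + 24*b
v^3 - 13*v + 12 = (v - 3)*(v - 1)*(v + 4)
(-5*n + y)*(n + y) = -5*n^2 - 4*n*y + y^2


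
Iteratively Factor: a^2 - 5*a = (a)*(a - 5)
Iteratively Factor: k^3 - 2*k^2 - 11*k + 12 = (k - 4)*(k^2 + 2*k - 3) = (k - 4)*(k + 3)*(k - 1)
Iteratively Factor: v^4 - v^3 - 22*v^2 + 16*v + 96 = (v - 4)*(v^3 + 3*v^2 - 10*v - 24) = (v - 4)*(v - 3)*(v^2 + 6*v + 8) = (v - 4)*(v - 3)*(v + 2)*(v + 4)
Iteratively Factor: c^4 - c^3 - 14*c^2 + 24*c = (c)*(c^3 - c^2 - 14*c + 24) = c*(c - 3)*(c^2 + 2*c - 8) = c*(c - 3)*(c - 2)*(c + 4)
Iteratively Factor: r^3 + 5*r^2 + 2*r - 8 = (r + 2)*(r^2 + 3*r - 4) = (r - 1)*(r + 2)*(r + 4)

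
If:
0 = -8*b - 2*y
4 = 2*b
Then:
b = 2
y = -8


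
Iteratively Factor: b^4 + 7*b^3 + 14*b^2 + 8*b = (b + 4)*(b^3 + 3*b^2 + 2*b) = (b + 1)*(b + 4)*(b^2 + 2*b) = (b + 1)*(b + 2)*(b + 4)*(b)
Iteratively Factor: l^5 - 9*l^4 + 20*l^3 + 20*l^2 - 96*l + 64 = (l - 4)*(l^4 - 5*l^3 + 20*l - 16) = (l - 4)*(l - 1)*(l^3 - 4*l^2 - 4*l + 16) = (l - 4)*(l - 1)*(l + 2)*(l^2 - 6*l + 8) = (l - 4)*(l - 2)*(l - 1)*(l + 2)*(l - 4)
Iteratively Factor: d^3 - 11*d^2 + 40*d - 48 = (d - 4)*(d^2 - 7*d + 12) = (d - 4)*(d - 3)*(d - 4)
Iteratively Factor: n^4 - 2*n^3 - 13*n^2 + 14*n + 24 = (n + 1)*(n^3 - 3*n^2 - 10*n + 24) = (n - 2)*(n + 1)*(n^2 - n - 12) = (n - 4)*(n - 2)*(n + 1)*(n + 3)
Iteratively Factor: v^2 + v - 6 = (v + 3)*(v - 2)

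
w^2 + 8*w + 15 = (w + 3)*(w + 5)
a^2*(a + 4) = a^3 + 4*a^2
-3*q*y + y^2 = y*(-3*q + y)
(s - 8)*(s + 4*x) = s^2 + 4*s*x - 8*s - 32*x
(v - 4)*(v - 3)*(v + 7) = v^3 - 37*v + 84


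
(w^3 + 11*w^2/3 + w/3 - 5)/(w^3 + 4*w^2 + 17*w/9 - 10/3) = 3*(w - 1)/(3*w - 2)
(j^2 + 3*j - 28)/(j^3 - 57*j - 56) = (j - 4)/(j^2 - 7*j - 8)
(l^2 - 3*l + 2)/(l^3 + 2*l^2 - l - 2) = (l - 2)/(l^2 + 3*l + 2)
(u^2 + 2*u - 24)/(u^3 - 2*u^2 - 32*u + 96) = 1/(u - 4)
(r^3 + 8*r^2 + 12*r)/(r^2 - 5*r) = (r^2 + 8*r + 12)/(r - 5)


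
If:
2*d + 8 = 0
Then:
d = -4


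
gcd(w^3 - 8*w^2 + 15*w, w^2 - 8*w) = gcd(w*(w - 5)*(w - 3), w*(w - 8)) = w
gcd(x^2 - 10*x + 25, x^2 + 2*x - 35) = x - 5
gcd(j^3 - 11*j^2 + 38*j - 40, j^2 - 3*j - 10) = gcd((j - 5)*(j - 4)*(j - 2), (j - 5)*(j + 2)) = j - 5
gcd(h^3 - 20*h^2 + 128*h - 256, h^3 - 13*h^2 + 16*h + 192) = h^2 - 16*h + 64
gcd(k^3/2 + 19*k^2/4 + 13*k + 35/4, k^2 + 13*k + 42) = 1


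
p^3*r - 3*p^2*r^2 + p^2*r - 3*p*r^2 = p*(p - 3*r)*(p*r + r)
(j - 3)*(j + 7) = j^2 + 4*j - 21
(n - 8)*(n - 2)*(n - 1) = n^3 - 11*n^2 + 26*n - 16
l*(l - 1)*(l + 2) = l^3 + l^2 - 2*l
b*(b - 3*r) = b^2 - 3*b*r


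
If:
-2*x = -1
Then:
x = 1/2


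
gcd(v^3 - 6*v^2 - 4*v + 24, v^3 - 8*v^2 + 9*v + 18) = v - 6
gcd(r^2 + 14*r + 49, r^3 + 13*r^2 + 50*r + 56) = r + 7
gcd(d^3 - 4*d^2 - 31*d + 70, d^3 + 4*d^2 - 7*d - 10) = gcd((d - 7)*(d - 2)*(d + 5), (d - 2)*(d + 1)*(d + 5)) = d^2 + 3*d - 10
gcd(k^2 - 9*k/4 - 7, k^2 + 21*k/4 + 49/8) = k + 7/4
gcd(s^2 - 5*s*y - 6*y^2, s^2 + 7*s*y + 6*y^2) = s + y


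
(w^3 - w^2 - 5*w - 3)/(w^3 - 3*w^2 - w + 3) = (w + 1)/(w - 1)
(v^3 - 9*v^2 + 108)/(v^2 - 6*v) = v - 3 - 18/v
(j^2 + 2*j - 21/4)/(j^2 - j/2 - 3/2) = (j + 7/2)/(j + 1)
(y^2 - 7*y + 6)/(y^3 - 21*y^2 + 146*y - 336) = (y - 1)/(y^2 - 15*y + 56)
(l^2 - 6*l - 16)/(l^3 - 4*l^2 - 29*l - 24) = (l + 2)/(l^2 + 4*l + 3)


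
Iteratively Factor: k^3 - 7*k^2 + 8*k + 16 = (k - 4)*(k^2 - 3*k - 4) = (k - 4)*(k + 1)*(k - 4)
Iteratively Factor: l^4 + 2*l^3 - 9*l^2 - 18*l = (l + 2)*(l^3 - 9*l) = l*(l + 2)*(l^2 - 9) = l*(l + 2)*(l + 3)*(l - 3)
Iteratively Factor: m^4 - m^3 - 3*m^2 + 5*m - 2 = (m - 1)*(m^3 - 3*m + 2) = (m - 1)^2*(m^2 + m - 2) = (m - 1)^3*(m + 2)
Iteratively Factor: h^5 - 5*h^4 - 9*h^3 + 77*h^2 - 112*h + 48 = (h - 4)*(h^4 - h^3 - 13*h^2 + 25*h - 12) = (h - 4)*(h - 1)*(h^3 - 13*h + 12) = (h - 4)*(h - 1)^2*(h^2 + h - 12) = (h - 4)*(h - 1)^2*(h + 4)*(h - 3)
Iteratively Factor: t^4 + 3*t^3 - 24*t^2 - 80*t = (t - 5)*(t^3 + 8*t^2 + 16*t) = (t - 5)*(t + 4)*(t^2 + 4*t) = (t - 5)*(t + 4)^2*(t)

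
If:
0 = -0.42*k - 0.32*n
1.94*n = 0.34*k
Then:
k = 0.00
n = 0.00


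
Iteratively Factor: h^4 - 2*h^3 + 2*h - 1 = (h - 1)*(h^3 - h^2 - h + 1) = (h - 1)^2*(h^2 - 1) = (h - 1)^3*(h + 1)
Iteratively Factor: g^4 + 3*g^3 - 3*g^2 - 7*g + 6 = (g + 2)*(g^3 + g^2 - 5*g + 3) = (g - 1)*(g + 2)*(g^2 + 2*g - 3) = (g - 1)^2*(g + 2)*(g + 3)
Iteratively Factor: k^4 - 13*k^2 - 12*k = (k + 1)*(k^3 - k^2 - 12*k) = (k + 1)*(k + 3)*(k^2 - 4*k) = k*(k + 1)*(k + 3)*(k - 4)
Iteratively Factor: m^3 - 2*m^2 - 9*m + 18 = (m - 3)*(m^2 + m - 6) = (m - 3)*(m - 2)*(m + 3)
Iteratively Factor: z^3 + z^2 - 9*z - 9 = (z + 1)*(z^2 - 9) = (z - 3)*(z + 1)*(z + 3)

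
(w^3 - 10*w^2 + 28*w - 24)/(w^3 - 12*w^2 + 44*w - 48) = (w - 2)/(w - 4)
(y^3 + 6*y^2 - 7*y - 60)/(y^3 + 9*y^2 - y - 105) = (y + 4)/(y + 7)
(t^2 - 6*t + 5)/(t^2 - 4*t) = (t^2 - 6*t + 5)/(t*(t - 4))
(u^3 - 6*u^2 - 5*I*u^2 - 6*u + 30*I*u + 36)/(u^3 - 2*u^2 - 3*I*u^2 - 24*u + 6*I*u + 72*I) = (u - 2*I)/(u + 4)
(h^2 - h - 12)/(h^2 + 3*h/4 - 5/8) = 8*(h^2 - h - 12)/(8*h^2 + 6*h - 5)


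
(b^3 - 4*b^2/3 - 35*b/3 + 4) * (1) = b^3 - 4*b^2/3 - 35*b/3 + 4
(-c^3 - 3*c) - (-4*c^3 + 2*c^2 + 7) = 3*c^3 - 2*c^2 - 3*c - 7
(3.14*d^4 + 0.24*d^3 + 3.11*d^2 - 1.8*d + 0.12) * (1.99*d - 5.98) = 6.2486*d^5 - 18.2996*d^4 + 4.7537*d^3 - 22.1798*d^2 + 11.0028*d - 0.7176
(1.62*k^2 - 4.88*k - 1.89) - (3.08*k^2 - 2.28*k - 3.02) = -1.46*k^2 - 2.6*k + 1.13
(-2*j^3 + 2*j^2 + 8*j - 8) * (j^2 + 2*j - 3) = -2*j^5 - 2*j^4 + 18*j^3 + 2*j^2 - 40*j + 24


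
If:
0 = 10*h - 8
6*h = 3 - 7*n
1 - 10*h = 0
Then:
No Solution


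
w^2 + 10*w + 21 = (w + 3)*(w + 7)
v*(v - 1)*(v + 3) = v^3 + 2*v^2 - 3*v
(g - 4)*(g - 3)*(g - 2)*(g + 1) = g^4 - 8*g^3 + 17*g^2 + 2*g - 24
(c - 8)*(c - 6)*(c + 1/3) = c^3 - 41*c^2/3 + 130*c/3 + 16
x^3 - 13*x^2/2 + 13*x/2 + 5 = (x - 5)*(x - 2)*(x + 1/2)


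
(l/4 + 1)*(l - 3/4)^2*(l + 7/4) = l^4/4 + 17*l^3/16 - 17*l^2/64 - 465*l/256 + 63/64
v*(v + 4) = v^2 + 4*v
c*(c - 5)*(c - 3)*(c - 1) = c^4 - 9*c^3 + 23*c^2 - 15*c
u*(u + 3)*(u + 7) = u^3 + 10*u^2 + 21*u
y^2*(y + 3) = y^3 + 3*y^2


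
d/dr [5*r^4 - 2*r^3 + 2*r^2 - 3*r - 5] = 20*r^3 - 6*r^2 + 4*r - 3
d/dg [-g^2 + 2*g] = 2 - 2*g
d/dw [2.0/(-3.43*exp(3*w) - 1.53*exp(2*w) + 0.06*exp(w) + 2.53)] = (20.58*exp(2*w) + 6.12*exp(w) - 0.12)*exp(w)/(3.43*exp(3*w) + 1.53*exp(2*w) - 0.06*exp(w) - 2.53)^2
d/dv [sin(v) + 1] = cos(v)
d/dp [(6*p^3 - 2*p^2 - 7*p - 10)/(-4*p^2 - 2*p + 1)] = 3*(-8*p^4 - 8*p^3 - 2*p^2 - 28*p - 9)/(16*p^4 + 16*p^3 - 4*p^2 - 4*p + 1)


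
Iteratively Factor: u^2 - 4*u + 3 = (u - 3)*(u - 1)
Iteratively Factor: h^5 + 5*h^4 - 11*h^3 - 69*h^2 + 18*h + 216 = (h - 3)*(h^4 + 8*h^3 + 13*h^2 - 30*h - 72) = (h - 3)*(h - 2)*(h^3 + 10*h^2 + 33*h + 36) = (h - 3)*(h - 2)*(h + 4)*(h^2 + 6*h + 9) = (h - 3)*(h - 2)*(h + 3)*(h + 4)*(h + 3)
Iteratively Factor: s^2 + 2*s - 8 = (s - 2)*(s + 4)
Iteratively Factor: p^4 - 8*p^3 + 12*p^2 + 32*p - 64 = (p + 2)*(p^3 - 10*p^2 + 32*p - 32) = (p - 4)*(p + 2)*(p^2 - 6*p + 8) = (p - 4)^2*(p + 2)*(p - 2)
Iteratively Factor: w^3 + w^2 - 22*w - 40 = (w - 5)*(w^2 + 6*w + 8) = (w - 5)*(w + 4)*(w + 2)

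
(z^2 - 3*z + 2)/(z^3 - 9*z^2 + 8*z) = (z - 2)/(z*(z - 8))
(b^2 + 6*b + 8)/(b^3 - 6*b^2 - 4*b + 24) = (b + 4)/(b^2 - 8*b + 12)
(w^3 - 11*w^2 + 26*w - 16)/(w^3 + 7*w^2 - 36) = (w^2 - 9*w + 8)/(w^2 + 9*w + 18)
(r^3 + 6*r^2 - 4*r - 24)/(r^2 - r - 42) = (r^2 - 4)/(r - 7)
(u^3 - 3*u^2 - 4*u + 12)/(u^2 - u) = (u^3 - 3*u^2 - 4*u + 12)/(u*(u - 1))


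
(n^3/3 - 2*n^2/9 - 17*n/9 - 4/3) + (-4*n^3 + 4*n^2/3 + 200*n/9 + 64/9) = -11*n^3/3 + 10*n^2/9 + 61*n/3 + 52/9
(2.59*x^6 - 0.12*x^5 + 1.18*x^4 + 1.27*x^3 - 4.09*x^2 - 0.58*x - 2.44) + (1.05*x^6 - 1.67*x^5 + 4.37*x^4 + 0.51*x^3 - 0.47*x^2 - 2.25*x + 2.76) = 3.64*x^6 - 1.79*x^5 + 5.55*x^4 + 1.78*x^3 - 4.56*x^2 - 2.83*x + 0.32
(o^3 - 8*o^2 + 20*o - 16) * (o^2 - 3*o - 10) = o^5 - 11*o^4 + 34*o^3 + 4*o^2 - 152*o + 160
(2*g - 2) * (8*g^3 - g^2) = 16*g^4 - 18*g^3 + 2*g^2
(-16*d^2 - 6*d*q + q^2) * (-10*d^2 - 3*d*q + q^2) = 160*d^4 + 108*d^3*q - 8*d^2*q^2 - 9*d*q^3 + q^4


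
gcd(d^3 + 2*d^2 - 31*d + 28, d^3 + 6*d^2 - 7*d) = d^2 + 6*d - 7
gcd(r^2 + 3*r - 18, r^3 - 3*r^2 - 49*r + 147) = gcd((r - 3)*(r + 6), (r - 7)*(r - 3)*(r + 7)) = r - 3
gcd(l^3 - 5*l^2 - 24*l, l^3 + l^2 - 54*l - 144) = l^2 - 5*l - 24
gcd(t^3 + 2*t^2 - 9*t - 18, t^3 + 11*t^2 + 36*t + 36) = t^2 + 5*t + 6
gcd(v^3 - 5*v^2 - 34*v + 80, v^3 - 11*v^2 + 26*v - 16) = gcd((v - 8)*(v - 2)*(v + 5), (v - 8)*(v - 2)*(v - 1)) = v^2 - 10*v + 16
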